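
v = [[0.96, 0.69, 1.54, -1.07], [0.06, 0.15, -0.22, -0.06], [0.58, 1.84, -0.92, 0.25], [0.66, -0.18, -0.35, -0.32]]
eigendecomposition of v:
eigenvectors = [[(0.88+0j), (0.16-0.37j), 0.16+0.37j, 0.75+0.00j], [-0.04+0.00j, (-0.17+0.02j), -0.17-0.02j, (-0.16+0j)], [(0.28+0j), (-0.4+0.47j), (-0.4-0.47j), 0.22+0.00j], [(0.38+0j), -0.65+0.00j, -0.65-0.00j, (0.61+0j)]]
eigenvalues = [(0.96+0j), (-0.75+0.64j), (-0.75-0.64j), (0.41+0j)]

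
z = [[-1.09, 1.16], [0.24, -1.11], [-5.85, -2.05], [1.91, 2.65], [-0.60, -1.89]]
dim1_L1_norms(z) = [2.25, 1.35, 7.9, 4.56, 2.49]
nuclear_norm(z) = 9.86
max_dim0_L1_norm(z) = 9.69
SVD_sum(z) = [[-0.36, -0.19], [-0.28, -0.15], [-5.4, -2.9], [2.59, 1.39], [-1.25, -0.67]] + [[-0.73, 1.35], [0.52, -0.96], [-0.45, 0.85], [-0.68, 1.26], [0.65, -1.22]]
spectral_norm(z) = 6.96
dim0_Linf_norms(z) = [5.85, 2.65]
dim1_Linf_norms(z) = [1.16, 1.11, 5.85, 2.65, 1.89]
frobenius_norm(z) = 7.54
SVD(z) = [[-0.06,0.53], [-0.05,-0.38], [-0.88,0.33], [0.42,0.49], [-0.20,-0.48]] @ diag([6.958094706567194, 2.904482407321758]) @ [[0.88, 0.47], [-0.47, 0.88]]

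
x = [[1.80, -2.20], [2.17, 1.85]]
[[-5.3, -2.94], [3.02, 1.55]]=x @ [[-0.39, -0.25], [2.09, 1.13]]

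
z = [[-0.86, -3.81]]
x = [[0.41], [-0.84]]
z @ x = [[2.85]]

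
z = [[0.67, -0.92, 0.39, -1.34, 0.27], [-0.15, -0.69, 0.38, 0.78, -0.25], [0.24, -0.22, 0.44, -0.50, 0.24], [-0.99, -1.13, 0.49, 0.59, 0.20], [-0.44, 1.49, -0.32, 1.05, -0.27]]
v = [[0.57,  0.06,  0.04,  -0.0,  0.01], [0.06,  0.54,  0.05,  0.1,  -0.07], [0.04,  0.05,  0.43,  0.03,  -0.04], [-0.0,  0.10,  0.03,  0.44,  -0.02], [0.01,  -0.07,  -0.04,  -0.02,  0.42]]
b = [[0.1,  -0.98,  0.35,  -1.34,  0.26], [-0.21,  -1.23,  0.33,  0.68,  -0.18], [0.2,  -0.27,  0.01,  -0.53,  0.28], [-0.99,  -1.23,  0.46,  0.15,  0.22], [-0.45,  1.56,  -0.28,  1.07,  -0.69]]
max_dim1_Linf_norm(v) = 0.57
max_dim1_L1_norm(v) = 0.82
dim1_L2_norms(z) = [1.82, 1.15, 0.78, 1.7, 1.92]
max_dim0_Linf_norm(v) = 0.57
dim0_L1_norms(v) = [0.68, 0.82, 0.59, 0.59, 0.56]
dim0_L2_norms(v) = [0.57, 0.56, 0.44, 0.45, 0.43]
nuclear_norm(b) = 5.93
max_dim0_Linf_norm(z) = 1.49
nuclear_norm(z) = 5.79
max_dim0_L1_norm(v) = 0.82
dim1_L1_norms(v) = [0.68, 0.82, 0.59, 0.59, 0.56]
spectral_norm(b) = 2.92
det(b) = 0.02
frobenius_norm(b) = 3.56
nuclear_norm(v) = 2.40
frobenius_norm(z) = 3.44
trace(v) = 2.40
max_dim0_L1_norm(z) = 4.45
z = v + b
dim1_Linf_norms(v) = [0.57, 0.54, 0.43, 0.44, 0.42]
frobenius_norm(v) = 1.11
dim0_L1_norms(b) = [1.95, 5.27, 1.43, 3.77, 1.63]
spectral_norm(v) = 0.68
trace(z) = 0.74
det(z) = -0.08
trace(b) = -1.66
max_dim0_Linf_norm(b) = 1.56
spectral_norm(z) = 2.70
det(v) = 0.02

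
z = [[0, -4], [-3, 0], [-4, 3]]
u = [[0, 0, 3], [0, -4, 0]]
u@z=[[-12, 9], [12, 0]]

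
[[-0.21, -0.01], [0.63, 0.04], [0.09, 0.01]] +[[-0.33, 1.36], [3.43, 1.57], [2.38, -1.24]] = [[-0.54, 1.35],[4.06, 1.61],[2.47, -1.23]]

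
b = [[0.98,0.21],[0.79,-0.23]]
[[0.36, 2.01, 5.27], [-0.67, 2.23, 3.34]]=b@[[-0.15,2.38,4.89], [2.40,-1.53,2.27]]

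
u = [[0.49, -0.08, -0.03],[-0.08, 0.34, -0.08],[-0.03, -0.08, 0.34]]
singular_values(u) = [0.52, 0.41, 0.24]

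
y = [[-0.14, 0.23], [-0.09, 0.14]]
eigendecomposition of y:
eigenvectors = [[0.85+0.00j,  0.85-0.00j], [0.52+0.12j,  0.52-0.12j]]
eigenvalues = [0.03j, -0.03j]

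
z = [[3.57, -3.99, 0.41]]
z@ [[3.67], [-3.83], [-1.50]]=[[27.77]]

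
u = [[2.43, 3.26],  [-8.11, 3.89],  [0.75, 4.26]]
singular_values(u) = [9.11, 5.76]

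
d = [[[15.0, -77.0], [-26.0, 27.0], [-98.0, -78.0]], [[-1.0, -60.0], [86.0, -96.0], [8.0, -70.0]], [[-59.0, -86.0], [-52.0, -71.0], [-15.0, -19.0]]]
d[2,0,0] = -59.0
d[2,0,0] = -59.0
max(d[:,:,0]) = 86.0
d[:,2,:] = [[-98.0, -78.0], [8.0, -70.0], [-15.0, -19.0]]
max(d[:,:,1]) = 27.0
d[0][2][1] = -78.0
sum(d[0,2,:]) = -176.0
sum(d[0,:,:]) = -237.0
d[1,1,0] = 86.0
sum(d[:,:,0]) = -142.0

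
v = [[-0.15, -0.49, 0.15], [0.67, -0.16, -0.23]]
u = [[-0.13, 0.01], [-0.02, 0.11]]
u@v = [[0.03, 0.06, -0.02], [0.08, -0.01, -0.03]]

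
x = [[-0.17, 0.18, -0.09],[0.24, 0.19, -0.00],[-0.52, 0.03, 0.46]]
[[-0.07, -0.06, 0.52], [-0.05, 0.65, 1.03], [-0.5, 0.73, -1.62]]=x @ [[0.23, 1.09, 1.58], [-0.55, 2.03, 3.41], [-0.8, 2.68, -1.96]]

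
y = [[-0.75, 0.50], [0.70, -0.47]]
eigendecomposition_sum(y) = [[-0.75, 0.5], [0.7, -0.47]] + [[-0.0, -0.0],[-0.00, -0.0]]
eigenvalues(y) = [-1.22, -0.0]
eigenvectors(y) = [[-0.73, -0.56], [0.68, -0.83]]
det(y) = 0.00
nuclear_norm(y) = 1.24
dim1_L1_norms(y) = [1.25, 1.17]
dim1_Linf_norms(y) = [0.75, 0.7]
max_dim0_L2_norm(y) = 1.03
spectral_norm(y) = 1.23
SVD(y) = [[-0.73, 0.68],[0.68, 0.73]] @ diag([1.234259250450998, 0.0020255063910490454]) @ [[0.83,-0.56], [-0.56,-0.83]]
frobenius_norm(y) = 1.23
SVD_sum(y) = [[-0.75, 0.50], [0.70, -0.47]] + [[-0.00, -0.00], [-0.00, -0.00]]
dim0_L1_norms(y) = [1.45, 0.97]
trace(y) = -1.22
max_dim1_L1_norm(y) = 1.25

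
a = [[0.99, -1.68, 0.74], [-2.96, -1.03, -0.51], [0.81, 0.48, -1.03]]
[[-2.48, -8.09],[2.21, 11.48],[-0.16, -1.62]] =a @ [[-0.98,-4.34], [0.79,1.82], [-0.25,-0.99]]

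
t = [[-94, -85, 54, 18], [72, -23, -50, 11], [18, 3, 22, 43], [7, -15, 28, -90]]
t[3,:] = [7, -15, 28, -90]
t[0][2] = 54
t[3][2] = 28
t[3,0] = 7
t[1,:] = [72, -23, -50, 11]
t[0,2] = 54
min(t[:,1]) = -85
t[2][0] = 18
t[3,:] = [7, -15, 28, -90]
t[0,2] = 54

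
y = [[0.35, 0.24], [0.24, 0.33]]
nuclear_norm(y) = 0.68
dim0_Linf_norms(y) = [0.35, 0.33]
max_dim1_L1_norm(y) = 0.59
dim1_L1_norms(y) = [0.59, 0.57]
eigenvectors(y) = [[0.72, -0.69],[0.69, 0.72]]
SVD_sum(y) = [[0.3, 0.29],[0.29, 0.28]] + [[0.05, -0.05], [-0.05, 0.05]]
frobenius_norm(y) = 0.59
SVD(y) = [[-0.72, -0.69], [-0.69, 0.72]] @ diag([0.5802082429892862, 0.09979175701071377]) @ [[-0.72, -0.69], [-0.69, 0.72]]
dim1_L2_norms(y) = [0.42, 0.41]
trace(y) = 0.68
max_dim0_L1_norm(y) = 0.59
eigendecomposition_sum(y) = [[0.3, 0.29], [0.29, 0.28]] + [[0.05, -0.05],[-0.05, 0.05]]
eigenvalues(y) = [0.58, 0.1]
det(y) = 0.06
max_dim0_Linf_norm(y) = 0.35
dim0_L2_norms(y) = [0.42, 0.41]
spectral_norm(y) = 0.58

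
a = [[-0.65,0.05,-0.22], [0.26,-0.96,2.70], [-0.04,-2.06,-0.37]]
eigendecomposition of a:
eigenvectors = [[(0.99+0j), 0.06+0.01j, 0.06-0.01j], [(-0.03+0j), -0.75+0.00j, -0.75-0.00j], [-0.10+0.00j, (-0.09-0.65j), (-0.09+0.65j)]]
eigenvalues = [(-0.63+0j), (-0.68+2.34j), (-0.68-2.34j)]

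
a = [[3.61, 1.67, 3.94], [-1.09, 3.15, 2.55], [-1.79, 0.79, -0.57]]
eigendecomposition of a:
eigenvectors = [[0.76+0.00j, 0.76-0.00j, (-0.41+0j)], [0.23+0.54j, (0.23-0.54j), (-0.63+0j)], [-0.17+0.22j, (-0.17-0.22j), (0.66+0j)]]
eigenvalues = [(3.21+2.35j), (3.21-2.35j), (-0.23+0j)]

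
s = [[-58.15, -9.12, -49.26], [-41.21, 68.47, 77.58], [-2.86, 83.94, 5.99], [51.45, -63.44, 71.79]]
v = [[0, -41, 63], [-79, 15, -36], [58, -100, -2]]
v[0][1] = -41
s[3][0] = 51.45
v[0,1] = -41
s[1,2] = 77.58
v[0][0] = 0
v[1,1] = 15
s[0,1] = -9.12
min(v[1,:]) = -79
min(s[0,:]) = -58.15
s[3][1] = -63.44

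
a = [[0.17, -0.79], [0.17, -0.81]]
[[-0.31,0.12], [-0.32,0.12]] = a@[[0.29, 0.36],[0.46, -0.07]]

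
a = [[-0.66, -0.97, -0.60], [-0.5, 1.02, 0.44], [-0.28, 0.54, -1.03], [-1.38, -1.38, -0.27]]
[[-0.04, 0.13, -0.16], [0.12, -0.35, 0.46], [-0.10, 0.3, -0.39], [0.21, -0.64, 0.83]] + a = [[-0.7, -0.84, -0.76], [-0.38, 0.67, 0.90], [-0.38, 0.84, -1.42], [-1.17, -2.02, 0.56]]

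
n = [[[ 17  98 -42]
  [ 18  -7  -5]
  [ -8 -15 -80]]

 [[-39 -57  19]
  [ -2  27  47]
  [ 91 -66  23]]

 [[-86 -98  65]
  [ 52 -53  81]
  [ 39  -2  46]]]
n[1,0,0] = -39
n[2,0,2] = 65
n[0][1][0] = 18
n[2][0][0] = -86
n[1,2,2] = 23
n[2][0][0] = -86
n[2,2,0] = 39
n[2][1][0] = 52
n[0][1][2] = -5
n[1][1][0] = -2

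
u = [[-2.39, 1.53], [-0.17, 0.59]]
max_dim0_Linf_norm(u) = 2.39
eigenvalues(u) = [-2.3, 0.5]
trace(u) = -1.80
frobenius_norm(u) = 2.90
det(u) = -1.15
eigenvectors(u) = [[-1.0,-0.47], [-0.06,-0.88]]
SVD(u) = [[-0.99, -0.16],  [-0.16, 0.99]] @ diag([2.875775775729915, 0.3998920951019253]) @ [[0.83, -0.56],[0.56, 0.83]]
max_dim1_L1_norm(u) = 3.92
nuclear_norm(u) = 3.28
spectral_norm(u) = 2.88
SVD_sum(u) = [[-2.35, 1.58],  [-0.39, 0.26]] + [[-0.04,-0.05], [0.22,0.33]]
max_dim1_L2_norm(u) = 2.84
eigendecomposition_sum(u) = [[-2.37, 1.26], [-0.14, 0.07]] + [[-0.02, 0.27], [-0.03, 0.52]]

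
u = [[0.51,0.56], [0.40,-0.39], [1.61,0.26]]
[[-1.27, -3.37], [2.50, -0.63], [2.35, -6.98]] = u@[[2.14,-3.94], [-4.22,-2.43]]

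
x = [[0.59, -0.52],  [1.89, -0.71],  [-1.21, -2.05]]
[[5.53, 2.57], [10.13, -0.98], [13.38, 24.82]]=x@[[2.38, -4.15], [-7.93, -9.66]]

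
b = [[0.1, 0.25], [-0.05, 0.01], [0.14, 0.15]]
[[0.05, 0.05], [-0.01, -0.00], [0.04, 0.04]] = b @ [[0.18, 0.11],[0.11, 0.14]]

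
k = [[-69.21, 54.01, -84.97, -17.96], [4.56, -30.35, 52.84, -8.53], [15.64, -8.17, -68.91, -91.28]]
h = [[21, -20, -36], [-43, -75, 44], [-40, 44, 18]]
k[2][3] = -91.28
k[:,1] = [54.01, -30.35, -8.17]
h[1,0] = -43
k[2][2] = -68.91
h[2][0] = -40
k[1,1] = -30.35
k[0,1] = 54.01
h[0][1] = -20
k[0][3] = -17.96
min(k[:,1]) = -30.35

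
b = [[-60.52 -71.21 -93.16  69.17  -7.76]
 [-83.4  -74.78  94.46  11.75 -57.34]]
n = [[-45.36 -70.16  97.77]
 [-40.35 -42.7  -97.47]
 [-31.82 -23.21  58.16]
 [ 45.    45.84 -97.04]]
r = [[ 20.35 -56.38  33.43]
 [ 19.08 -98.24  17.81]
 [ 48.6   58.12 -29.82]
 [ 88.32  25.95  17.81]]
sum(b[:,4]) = -65.10000000000001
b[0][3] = 69.17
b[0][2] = -93.16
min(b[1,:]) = -83.4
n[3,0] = 45.0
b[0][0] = -60.52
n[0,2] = 97.77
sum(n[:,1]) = -90.22999999999999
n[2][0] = -31.82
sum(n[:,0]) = -72.53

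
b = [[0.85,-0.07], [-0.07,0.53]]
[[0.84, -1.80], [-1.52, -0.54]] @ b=[[0.84, -1.01], [-1.25, -0.18]]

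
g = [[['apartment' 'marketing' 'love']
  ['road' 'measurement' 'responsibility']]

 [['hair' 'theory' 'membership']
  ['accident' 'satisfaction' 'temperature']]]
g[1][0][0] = 'hair'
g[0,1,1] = 'measurement'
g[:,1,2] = ['responsibility', 'temperature']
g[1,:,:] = [['hair', 'theory', 'membership'], ['accident', 'satisfaction', 'temperature']]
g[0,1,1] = 'measurement'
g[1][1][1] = 'satisfaction'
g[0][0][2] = 'love'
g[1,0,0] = 'hair'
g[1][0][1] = 'theory'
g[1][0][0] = 'hair'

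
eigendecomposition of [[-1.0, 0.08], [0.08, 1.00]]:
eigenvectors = [[-1.0, -0.04], [0.04, -1.0]]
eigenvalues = [-1.0, 1.0]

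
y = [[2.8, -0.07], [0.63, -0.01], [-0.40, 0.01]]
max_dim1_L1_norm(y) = 2.87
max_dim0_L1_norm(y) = 3.83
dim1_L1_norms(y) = [2.87, 0.64, 0.41]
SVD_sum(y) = [[2.8, -0.07], [0.63, -0.02], [-0.4, 0.01]] + [[-0.0, -0.0], [0.00, 0.01], [0.0, 0.0]]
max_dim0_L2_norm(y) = 2.9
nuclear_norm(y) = 2.90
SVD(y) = [[-0.97, 0.22], [-0.22, -0.98], [0.14, -0.03]] @ diag([2.8986149311838907, 0.005610768023142716]) @ [[-1.0, 0.02],[-0.02, -1.0]]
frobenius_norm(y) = 2.90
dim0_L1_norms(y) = [3.83, 0.09]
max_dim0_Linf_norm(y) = 2.8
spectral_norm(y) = 2.90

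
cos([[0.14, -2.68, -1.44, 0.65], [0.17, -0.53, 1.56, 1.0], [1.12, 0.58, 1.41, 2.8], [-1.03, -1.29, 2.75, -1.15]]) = [[1.78, -0.34, 1.30, 2.25], [-0.17, 1.10, -0.96, -0.71], [0.41, 1.75, -1.42, -0.29], [-1.22, -1.85, 0.16, -1.19]]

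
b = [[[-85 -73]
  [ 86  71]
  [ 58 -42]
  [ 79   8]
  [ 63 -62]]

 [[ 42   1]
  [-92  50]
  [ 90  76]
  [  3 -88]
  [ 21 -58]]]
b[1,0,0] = 42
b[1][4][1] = -58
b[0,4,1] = -62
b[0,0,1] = -73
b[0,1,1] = 71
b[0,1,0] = 86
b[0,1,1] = 71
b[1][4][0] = 21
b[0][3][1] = 8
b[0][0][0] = -85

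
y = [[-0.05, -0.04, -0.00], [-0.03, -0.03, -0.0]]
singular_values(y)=[0.08, 0.0]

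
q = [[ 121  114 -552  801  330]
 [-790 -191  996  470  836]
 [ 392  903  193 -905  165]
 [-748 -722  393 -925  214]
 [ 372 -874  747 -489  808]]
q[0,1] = 114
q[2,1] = 903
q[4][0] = 372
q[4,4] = 808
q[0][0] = 121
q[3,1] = -722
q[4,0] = 372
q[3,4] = 214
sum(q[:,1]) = -770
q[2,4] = 165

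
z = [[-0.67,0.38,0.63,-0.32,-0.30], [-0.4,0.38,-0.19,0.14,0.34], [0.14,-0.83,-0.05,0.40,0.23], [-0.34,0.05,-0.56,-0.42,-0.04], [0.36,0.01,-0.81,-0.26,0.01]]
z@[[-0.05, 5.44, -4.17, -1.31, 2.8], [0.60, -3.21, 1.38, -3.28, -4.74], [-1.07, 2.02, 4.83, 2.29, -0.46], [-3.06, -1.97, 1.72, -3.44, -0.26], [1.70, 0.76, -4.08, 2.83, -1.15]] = [[0.06, -3.19, 7.03, 1.33, -3.54], [0.60, -3.80, 0.13, -0.68, -3.26], [-1.28, 2.71, -2.22, 1.7, 3.98], [1.86, -2.34, -1.78, 0.33, -0.78], [1.67, 0.81, -5.89, -1.44, 1.39]]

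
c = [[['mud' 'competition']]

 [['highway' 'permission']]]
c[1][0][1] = 'permission'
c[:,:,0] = [['mud'], ['highway']]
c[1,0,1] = 'permission'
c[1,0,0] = 'highway'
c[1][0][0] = 'highway'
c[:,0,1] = ['competition', 'permission']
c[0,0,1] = 'competition'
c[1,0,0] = 'highway'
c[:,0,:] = [['mud', 'competition'], ['highway', 'permission']]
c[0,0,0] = 'mud'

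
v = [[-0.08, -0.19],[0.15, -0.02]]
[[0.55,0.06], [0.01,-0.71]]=v @ [[-0.32, -4.51], [-2.75, 1.6]]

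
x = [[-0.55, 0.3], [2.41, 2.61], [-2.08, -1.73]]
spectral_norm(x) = 4.46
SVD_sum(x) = [[-0.13, -0.13], [2.54, 2.47], [-1.93, -1.88]] + [[-0.42, 0.43], [-0.13, 0.14], [-0.15, 0.15]]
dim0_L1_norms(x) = [5.04, 4.64]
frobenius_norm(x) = 4.51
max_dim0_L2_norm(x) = 3.23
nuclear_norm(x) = 5.12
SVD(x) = [[-0.04, -0.90], [0.8, -0.29], [-0.6, -0.32]] @ diag([4.460187858857456, 0.6623626376091507]) @ [[0.72, 0.7], [0.70, -0.72]]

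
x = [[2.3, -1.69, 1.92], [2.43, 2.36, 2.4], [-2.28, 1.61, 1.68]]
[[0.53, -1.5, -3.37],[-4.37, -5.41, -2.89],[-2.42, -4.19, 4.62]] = x@[[-0.15,0.11,-1.67], [-1.14,-0.78,0.13], [-0.55,-1.60,0.36]]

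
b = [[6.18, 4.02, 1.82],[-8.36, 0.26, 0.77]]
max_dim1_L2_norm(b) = 8.4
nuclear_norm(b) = 14.47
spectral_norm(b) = 10.67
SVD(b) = [[-0.66, 0.75], [0.75, 0.66]] @ diag([10.665163087409725, 3.803892259114739]) @ [[-0.97, -0.23, -0.06], [-0.23, 0.84, 0.49]]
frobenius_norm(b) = 11.32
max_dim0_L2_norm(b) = 10.4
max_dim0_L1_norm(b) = 14.54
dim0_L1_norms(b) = [14.54, 4.28, 2.59]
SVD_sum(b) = [[6.83, 1.62, 0.41], [-7.79, -1.85, -0.47]] + [[-0.65, 2.4, 1.41], [-0.57, 2.11, 1.24]]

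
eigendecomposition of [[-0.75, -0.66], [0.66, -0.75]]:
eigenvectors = [[(0.71+0j),0.71-0.00j], [0.00-0.71j,0.00+0.71j]]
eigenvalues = [(-0.75+0.66j), (-0.75-0.66j)]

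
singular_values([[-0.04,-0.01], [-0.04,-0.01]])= [0.06, 0.0]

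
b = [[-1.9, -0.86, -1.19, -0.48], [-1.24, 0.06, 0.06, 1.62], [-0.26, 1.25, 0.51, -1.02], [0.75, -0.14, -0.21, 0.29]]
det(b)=2.407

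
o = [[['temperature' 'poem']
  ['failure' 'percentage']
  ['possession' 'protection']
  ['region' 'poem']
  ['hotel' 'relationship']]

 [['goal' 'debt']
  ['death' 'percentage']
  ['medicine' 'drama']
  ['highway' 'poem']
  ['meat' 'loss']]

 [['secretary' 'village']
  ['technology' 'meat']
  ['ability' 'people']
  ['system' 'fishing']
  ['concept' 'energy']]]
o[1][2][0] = 'medicine'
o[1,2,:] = ['medicine', 'drama']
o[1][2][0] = 'medicine'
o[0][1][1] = 'percentage'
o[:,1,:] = [['failure', 'percentage'], ['death', 'percentage'], ['technology', 'meat']]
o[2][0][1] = 'village'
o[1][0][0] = 'goal'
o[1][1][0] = 'death'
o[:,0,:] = [['temperature', 'poem'], ['goal', 'debt'], ['secretary', 'village']]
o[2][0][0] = 'secretary'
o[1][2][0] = 'medicine'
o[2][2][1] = 'people'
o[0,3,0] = 'region'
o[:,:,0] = [['temperature', 'failure', 'possession', 'region', 'hotel'], ['goal', 'death', 'medicine', 'highway', 'meat'], ['secretary', 'technology', 'ability', 'system', 'concept']]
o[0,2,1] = 'protection'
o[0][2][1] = 'protection'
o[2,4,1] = 'energy'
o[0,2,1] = 'protection'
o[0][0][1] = 'poem'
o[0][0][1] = 'poem'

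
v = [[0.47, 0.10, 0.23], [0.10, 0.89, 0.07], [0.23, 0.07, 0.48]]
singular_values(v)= [0.95, 0.65, 0.24]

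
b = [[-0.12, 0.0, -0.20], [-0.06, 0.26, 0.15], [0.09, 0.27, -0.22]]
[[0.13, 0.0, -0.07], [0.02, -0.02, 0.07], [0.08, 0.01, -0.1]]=b @ [[-0.46, 0.07, -0.12], [0.16, -0.04, -0.0], [-0.35, -0.06, 0.41]]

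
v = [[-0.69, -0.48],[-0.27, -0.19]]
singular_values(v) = [0.9, 0.0]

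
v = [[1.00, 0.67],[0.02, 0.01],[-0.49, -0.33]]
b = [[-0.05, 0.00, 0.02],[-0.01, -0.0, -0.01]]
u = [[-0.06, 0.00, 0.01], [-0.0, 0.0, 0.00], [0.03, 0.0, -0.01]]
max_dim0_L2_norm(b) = 0.05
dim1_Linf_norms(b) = [0.05, 0.01]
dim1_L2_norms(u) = [0.06, 0.0, 0.03]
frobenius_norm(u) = 0.07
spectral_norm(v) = 1.34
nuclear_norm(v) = 1.34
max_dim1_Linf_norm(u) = 0.06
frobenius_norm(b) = 0.06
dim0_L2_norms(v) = [1.11, 0.75]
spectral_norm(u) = 0.07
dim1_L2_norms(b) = [0.05, 0.01]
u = v @ b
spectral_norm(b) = 0.05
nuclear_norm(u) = 0.07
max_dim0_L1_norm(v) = 1.51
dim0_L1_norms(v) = [1.51, 1.01]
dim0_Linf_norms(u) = [0.06, 0.0, 0.01]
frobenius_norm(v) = 1.34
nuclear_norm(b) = 0.07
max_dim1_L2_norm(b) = 0.05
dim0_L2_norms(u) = [0.07, 0.0, 0.01]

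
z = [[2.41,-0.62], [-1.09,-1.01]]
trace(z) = 1.40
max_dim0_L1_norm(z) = 3.5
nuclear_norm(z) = 3.82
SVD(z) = [[-0.92,0.38], [0.38,0.92]] @ diag([2.6502316472778222, 1.173444594246818]) @ [[-1.00, 0.07], [-0.07, -1.0]]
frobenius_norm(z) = 2.90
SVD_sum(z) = [[2.44, -0.17], [-1.01, 0.07]] + [[-0.03, -0.45],[-0.08, -1.08]]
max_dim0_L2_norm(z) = 2.65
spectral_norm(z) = 2.65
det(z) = -3.11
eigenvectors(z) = [[0.96, 0.17], [-0.29, 0.99]]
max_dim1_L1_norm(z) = 3.03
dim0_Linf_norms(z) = [2.41, 1.01]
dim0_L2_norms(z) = [2.65, 1.19]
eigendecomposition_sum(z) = [[2.47, -0.42], [-0.75, 0.13]] + [[-0.06, -0.2], [-0.34, -1.14]]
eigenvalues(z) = [2.6, -1.2]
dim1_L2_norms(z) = [2.49, 1.49]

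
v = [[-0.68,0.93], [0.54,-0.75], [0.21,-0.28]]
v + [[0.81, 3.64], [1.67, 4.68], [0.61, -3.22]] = [[0.13, 4.57], [2.21, 3.93], [0.82, -3.50]]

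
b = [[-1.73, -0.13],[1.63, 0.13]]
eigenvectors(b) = [[-0.73, 0.07], [0.68, -1.0]]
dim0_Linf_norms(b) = [1.73, 0.13]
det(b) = -0.01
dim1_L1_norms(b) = [1.86, 1.76]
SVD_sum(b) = [[-1.73,-0.13], [1.63,0.13]] + [[-0.0,  0.0], [-0.00,  0.00]]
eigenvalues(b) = [-1.61, 0.01]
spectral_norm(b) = 2.38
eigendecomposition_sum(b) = [[-1.73,-0.13], [1.62,0.12]] + [[-0.00, -0.0], [0.01, 0.01]]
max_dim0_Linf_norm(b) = 1.73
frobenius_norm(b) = 2.38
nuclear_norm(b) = 2.39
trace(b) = -1.60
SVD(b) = [[-0.73, 0.69],[0.69, 0.73]] @ diag([2.3840239648898733, 0.005452965318912194]) @ [[1.00, 0.08], [-0.08, 1.0]]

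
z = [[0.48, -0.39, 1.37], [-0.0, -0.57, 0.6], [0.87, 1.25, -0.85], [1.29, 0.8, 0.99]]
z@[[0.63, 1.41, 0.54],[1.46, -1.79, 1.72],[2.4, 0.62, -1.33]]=[[3.02, 2.22, -2.23],[0.61, 1.39, -1.78],[0.33, -1.54, 3.75],[4.36, 1.00, 0.76]]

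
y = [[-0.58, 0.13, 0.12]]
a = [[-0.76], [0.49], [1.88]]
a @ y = [[0.44,-0.10,-0.09],[-0.28,0.06,0.06],[-1.09,0.24,0.23]]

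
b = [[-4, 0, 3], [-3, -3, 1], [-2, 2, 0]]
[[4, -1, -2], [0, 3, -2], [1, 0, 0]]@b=[[-9, -1, 11], [-5, -13, 3], [-4, 0, 3]]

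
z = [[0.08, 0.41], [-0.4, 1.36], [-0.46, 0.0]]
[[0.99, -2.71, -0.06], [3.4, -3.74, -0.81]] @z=[[1.19, -3.28], [2.14, -3.69]]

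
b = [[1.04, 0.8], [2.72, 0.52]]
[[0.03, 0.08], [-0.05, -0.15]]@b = [[0.25,0.07], [-0.46,-0.12]]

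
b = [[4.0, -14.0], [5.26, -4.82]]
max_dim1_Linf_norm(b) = 14.0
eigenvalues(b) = [(-0.41+7.36j), (-0.41-7.36j)]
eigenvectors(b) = [[0.85+0.00j,  (0.85-0j)], [0.27-0.45j,  0.27+0.45j]]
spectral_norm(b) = 15.85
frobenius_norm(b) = 16.21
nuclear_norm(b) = 19.28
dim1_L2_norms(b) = [14.56, 7.13]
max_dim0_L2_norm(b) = 14.81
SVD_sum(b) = [[5.29,-13.49], [2.34,-5.97]] + [[-1.29, -0.51], [2.92, 1.15]]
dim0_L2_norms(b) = [6.61, 14.81]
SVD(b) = [[-0.91, -0.4], [-0.40, 0.91]] @ diag([15.847185949286155, 3.4302620145912193]) @ [[-0.37, 0.93],[0.93, 0.37]]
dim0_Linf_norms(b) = [5.26, 14.0]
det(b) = 54.36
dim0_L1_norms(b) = [9.26, 18.82]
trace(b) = -0.82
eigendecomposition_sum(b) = [[2.00+3.80j, (-7-0.39j)], [2.63+0.15j, -2.41+3.56j]] + [[2.00-3.80j, -7.00+0.39j], [(2.63-0.15j), -2.41-3.56j]]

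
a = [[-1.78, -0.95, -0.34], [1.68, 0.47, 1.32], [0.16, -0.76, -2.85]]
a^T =[[-1.78, 1.68, 0.16], [-0.95, 0.47, -0.76], [-0.34, 1.32, -2.85]]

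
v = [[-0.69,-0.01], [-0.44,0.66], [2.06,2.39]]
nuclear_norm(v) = 4.12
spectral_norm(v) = 3.20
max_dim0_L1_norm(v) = 3.19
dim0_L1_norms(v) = [3.19, 3.06]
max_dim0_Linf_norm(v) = 2.39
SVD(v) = [[-0.14,  -0.56], [0.06,  -0.83], [0.99,  -0.03]] @ diag([3.195516640434561, 0.9218315468163468]) @ [[0.66, 0.75], [0.75, -0.66]]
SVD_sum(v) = [[-0.3, -0.35], [0.14, 0.16], [2.08, 2.37]] + [[-0.39,0.34], [-0.58,0.5], [-0.02,0.02]]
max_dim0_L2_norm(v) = 2.48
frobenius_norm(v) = 3.33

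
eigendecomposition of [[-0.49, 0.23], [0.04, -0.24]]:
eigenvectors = [[-0.99,-0.63], [0.14,-0.78]]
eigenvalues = [-0.52, -0.21]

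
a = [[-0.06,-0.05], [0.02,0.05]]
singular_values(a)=[0.09, 0.02]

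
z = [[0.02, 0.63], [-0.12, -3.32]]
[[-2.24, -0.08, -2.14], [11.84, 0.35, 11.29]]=z@[[-2.37, 5.66, -0.33], [-3.48, -0.31, -3.39]]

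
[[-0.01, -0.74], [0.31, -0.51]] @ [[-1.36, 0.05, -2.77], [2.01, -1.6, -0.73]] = [[-1.47,1.18,0.57], [-1.45,0.83,-0.49]]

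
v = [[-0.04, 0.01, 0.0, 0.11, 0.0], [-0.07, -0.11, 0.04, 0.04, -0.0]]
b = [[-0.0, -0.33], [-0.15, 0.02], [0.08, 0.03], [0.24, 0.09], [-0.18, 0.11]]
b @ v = [[0.02, 0.04, -0.01, -0.01, 0.0], [0.0, -0.0, 0.00, -0.02, 0.00], [-0.01, -0.0, 0.0, 0.01, 0.0], [-0.02, -0.01, 0.00, 0.03, 0.00], [-0.0, -0.01, 0.0, -0.02, 0.0]]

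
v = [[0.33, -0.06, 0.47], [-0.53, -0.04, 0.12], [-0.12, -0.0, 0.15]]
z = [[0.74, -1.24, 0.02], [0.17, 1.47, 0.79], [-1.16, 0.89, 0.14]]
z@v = [[0.90, 0.01, 0.20], [-0.82, -0.07, 0.37], [-0.87, 0.03, -0.42]]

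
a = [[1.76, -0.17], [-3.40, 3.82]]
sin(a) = [[0.82, 0.12],[2.39, -0.62]]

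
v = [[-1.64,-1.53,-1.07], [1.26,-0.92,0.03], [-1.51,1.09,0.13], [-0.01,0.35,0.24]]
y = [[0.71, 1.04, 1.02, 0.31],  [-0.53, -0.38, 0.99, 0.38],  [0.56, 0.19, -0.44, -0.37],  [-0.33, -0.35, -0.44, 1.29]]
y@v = [[-1.40, -0.82, -0.52], [-1.11, 2.37, 0.78], [-0.01, -1.64, -0.74], [0.75, 0.80, 0.60]]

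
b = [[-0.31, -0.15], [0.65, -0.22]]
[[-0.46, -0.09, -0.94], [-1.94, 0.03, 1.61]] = b @ [[-1.14, 0.15, 2.7], [5.44, 0.30, 0.67]]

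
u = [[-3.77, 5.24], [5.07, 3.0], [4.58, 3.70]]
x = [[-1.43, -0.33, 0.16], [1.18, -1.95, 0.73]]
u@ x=[[11.57, -8.97, 3.22], [-3.71, -7.52, 3.00], [-2.18, -8.73, 3.43]]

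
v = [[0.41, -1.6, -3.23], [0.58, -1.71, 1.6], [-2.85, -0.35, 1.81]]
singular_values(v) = [4.41, 2.42, 2.28]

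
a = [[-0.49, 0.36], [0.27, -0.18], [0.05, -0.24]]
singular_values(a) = [0.71, 0.16]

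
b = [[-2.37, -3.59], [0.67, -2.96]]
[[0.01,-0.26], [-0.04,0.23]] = b@[[-0.02,0.17], [0.01,-0.04]]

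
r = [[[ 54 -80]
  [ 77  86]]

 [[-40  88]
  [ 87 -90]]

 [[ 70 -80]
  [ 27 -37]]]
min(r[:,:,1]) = -90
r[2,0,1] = -80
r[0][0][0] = 54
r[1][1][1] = -90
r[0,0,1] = -80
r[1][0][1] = 88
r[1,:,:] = [[-40, 88], [87, -90]]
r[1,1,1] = -90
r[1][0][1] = 88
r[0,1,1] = 86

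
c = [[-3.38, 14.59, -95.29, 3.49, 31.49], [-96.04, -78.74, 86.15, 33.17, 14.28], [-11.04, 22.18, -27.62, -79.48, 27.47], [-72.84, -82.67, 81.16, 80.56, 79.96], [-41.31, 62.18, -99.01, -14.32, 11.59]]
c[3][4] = 79.96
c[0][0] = -3.38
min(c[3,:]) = -82.67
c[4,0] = -41.31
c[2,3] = -79.48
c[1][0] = -96.04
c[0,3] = 3.49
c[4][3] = -14.32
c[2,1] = 22.18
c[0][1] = 14.59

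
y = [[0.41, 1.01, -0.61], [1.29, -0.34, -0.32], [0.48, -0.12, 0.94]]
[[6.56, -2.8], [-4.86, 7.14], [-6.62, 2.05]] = y @ [[-3.54,4.14],[5.17,-4.78],[-4.57,-0.54]]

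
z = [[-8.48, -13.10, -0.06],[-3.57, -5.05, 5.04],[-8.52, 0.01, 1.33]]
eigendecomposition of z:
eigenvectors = [[(-0.43+0j), (-0.78+0j), (-0.78-0j)], [(0.48+0j), -0.04+0.15j, -0.04-0.15j], [0.76+0.00j, (-0.59-0.14j), -0.59+0.14j]]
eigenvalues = [(6.17+0j), (-9.18+2.54j), (-9.18-2.54j)]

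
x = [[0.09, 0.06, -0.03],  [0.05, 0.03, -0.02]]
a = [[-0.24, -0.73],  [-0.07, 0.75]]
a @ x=[[-0.06, -0.04, 0.02], [0.03, 0.02, -0.01]]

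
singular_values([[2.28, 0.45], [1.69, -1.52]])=[2.91, 1.45]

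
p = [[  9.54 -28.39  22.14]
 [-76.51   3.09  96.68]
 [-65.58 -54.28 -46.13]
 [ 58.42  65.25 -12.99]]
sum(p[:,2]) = 59.699999999999996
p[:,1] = [-28.39, 3.09, -54.28, 65.25]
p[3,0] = 58.42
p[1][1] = 3.09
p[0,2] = 22.14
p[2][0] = -65.58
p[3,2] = -12.99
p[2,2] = -46.13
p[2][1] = -54.28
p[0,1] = -28.39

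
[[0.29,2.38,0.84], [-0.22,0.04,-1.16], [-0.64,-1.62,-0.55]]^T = [[0.29, -0.22, -0.64], [2.38, 0.04, -1.62], [0.84, -1.16, -0.55]]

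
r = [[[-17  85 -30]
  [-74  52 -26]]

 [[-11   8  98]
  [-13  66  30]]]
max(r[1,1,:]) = 66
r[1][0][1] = 8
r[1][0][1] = 8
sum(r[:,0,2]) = 68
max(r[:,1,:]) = 66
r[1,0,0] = -11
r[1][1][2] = 30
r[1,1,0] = -13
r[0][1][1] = 52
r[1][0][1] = 8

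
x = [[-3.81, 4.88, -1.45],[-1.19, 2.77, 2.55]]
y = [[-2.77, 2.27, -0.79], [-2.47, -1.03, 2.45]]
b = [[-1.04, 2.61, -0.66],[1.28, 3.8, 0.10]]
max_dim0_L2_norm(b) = 4.61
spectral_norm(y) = 3.98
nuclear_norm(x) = 9.86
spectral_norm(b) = 4.64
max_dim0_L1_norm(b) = 6.41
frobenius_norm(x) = 7.48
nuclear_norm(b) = 6.33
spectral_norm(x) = 6.86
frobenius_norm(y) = 5.16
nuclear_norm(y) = 7.26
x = b + y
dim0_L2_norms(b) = [1.65, 4.61, 0.67]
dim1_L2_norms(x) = [6.36, 3.95]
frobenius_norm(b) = 4.94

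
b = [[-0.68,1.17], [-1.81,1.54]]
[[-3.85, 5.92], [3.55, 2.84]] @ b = [[-8.1,4.61], [-7.55,8.53]]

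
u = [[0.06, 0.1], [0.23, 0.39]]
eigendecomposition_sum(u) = [[0.00, -0.00], [-0.00, 0.00]] + [[0.06, 0.1], [0.23, 0.39]]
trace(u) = 0.45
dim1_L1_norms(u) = [0.16, 0.62]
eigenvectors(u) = [[-0.86, -0.25], [0.51, -0.97]]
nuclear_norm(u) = 0.47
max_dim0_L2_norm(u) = 0.4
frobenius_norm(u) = 0.47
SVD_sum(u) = [[0.06, 0.1], [0.23, 0.39]] + [[0.00,-0.0],[-0.0,0.00]]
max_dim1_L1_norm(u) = 0.62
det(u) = 0.00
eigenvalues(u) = [0.0, 0.45]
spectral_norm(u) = 0.47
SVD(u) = [[-0.25, -0.97],[-0.97, 0.25]] @ diag([0.4675460063641681, 0.0008555307810466858]) @ [[-0.51, -0.86], [-0.86, 0.51]]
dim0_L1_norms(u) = [0.29, 0.49]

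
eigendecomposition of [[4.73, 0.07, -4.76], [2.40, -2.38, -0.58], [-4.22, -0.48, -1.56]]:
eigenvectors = [[0.87, 0.44, -0.18], [0.25, -0.47, 0.95], [-0.43, 0.77, -0.26]]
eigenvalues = [7.13, -3.68, -2.67]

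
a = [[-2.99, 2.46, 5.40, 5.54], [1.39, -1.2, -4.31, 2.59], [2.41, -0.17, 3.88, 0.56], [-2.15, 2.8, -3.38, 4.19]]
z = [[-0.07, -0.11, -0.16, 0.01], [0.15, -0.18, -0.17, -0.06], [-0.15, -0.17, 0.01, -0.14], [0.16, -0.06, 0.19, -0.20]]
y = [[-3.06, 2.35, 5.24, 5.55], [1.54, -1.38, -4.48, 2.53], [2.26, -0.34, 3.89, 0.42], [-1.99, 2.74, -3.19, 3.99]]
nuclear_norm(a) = 22.32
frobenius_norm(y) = 12.73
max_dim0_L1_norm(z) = 0.53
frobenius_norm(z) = 0.55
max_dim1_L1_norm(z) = 0.61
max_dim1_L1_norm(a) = 16.39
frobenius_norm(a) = 12.89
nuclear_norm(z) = 0.95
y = z + a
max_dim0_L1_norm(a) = 16.97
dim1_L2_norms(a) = [8.65, 5.35, 4.6, 6.44]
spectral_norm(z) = 0.35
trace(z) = -0.44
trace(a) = 3.88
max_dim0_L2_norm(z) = 0.3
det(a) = 366.76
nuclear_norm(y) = 22.05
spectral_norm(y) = 9.25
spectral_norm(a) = 9.31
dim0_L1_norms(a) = [8.94, 6.63, 16.97, 12.88]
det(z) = -0.00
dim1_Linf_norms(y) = [5.55, 4.48, 3.89, 3.99]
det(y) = 350.82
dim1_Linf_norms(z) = [0.16, 0.18, 0.17, 0.2]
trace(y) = 3.44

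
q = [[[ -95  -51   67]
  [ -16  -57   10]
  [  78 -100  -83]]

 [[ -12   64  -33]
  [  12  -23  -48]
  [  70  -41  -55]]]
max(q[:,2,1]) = -41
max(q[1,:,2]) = -33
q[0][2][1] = -100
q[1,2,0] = 70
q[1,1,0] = 12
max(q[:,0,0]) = -12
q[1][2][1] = -41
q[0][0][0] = -95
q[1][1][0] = 12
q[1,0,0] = -12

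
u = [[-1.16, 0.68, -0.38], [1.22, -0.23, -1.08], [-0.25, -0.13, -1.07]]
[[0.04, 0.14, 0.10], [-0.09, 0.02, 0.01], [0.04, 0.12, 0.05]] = u@ [[-0.09, -0.07, -0.02], [-0.1, 0.03, 0.08], [-0.00, -0.1, -0.05]]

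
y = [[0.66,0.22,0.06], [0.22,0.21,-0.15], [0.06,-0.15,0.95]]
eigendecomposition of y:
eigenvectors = [[-0.37, 0.93, 0.07], [0.91, 0.38, -0.17], [0.18, 0.0, 0.98]]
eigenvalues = [0.09, 0.75, 0.98]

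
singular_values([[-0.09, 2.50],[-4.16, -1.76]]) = [4.63, 2.28]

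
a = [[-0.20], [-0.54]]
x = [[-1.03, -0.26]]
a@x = [[0.21, 0.05], [0.56, 0.14]]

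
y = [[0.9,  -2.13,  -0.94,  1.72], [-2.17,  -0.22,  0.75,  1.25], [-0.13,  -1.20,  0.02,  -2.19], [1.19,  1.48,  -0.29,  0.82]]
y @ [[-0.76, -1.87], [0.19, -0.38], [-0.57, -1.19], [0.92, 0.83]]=[[1.03, 1.67], [2.33, 4.29], [-2.16, -1.14], [0.30, -1.76]]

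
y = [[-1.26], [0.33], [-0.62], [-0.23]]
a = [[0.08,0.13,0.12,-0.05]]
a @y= [[-0.12]]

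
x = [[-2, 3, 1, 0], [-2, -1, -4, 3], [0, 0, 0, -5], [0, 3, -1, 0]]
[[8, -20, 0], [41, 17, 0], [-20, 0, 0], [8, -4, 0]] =x @ [[-5, 3, 0], [1, -3, 0], [-5, -5, 0], [4, 0, 0]]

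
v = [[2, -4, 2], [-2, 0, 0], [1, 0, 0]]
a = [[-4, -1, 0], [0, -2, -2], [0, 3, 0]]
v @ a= [[-8, 12, 8], [8, 2, 0], [-4, -1, 0]]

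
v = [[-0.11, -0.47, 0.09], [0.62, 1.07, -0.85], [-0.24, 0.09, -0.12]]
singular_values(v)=[1.56, 0.29, 0.22]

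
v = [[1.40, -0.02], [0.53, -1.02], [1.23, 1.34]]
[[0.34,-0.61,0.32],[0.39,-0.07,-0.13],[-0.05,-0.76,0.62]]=v @ [[0.24, -0.44, 0.23], [-0.26, -0.16, 0.25]]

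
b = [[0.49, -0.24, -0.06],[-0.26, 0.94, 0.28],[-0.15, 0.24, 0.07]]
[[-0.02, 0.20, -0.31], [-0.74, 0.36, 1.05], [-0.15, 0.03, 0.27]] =b @ [[-0.47, 0.7, -0.09], [-0.76, 0.60, 1.08], [-0.53, -0.07, 0.03]]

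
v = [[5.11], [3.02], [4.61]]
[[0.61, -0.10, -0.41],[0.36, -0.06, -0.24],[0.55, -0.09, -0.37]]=v@ [[0.12,  -0.02,  -0.08]]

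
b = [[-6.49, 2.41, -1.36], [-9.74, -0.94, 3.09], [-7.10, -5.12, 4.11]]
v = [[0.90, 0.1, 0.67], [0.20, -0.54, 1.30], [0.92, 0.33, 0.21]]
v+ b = [[-5.59, 2.51, -0.69], [-9.54, -1.48, 4.39], [-6.18, -4.79, 4.32]]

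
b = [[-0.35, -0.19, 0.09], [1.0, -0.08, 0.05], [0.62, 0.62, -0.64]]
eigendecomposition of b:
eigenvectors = [[0.18-0.14j,0.18+0.14j,(-0.17+0j)],  [(-0.64-0.16j),(-0.64+0.16j),(0.23+0j)],  [-0.71+0.00j,-0.71-0.00j,(0.96+0j)]]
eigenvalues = [(-0.24+0.26j), (-0.24-0.26j), (-0.6+0j)]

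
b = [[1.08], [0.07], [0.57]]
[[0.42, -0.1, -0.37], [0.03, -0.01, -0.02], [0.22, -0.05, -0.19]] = b @ [[0.39, -0.09, -0.34]]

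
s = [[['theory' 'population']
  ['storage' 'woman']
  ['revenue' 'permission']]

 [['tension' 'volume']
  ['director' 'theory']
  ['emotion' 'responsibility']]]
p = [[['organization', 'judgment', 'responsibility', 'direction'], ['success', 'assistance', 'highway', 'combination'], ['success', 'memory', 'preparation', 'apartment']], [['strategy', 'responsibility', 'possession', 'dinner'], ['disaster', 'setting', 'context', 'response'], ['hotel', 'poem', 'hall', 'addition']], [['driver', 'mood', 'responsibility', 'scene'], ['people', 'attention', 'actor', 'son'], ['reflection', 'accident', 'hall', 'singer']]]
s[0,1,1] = 'woman'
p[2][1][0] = 'people'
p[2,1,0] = 'people'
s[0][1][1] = 'woman'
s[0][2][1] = 'permission'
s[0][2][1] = 'permission'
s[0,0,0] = 'theory'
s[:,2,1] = ['permission', 'responsibility']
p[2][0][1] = 'mood'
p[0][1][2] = 'highway'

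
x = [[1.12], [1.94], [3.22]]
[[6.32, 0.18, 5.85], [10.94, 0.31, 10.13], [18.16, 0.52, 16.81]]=x@[[5.64, 0.16, 5.22]]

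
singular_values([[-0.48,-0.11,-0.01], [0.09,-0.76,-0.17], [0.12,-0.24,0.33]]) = [0.81, 0.51, 0.35]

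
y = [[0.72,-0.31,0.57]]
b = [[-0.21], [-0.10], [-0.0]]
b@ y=[[-0.15, 0.07, -0.12],[-0.07, 0.03, -0.06],[0.00, 0.00, 0.00]]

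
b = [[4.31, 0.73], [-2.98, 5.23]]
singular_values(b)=[6.33, 3.9]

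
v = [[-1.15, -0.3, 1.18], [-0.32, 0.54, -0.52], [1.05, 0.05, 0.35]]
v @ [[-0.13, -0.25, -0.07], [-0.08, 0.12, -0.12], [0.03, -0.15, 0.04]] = [[0.21, 0.07, 0.16],  [-0.02, 0.22, -0.06],  [-0.13, -0.31, -0.07]]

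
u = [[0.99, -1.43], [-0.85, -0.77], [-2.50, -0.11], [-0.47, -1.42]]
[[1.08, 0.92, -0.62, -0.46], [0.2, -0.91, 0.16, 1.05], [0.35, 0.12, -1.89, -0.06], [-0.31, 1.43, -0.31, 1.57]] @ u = [[2.05,-1.53], [0.08,-1.09], [5.0,-0.30], [-1.49,-2.85]]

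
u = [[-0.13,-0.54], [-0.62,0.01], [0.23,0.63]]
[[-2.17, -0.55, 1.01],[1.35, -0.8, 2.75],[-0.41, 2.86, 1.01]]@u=[[0.86, 1.80], [0.95, 1.00], [-1.49, 0.89]]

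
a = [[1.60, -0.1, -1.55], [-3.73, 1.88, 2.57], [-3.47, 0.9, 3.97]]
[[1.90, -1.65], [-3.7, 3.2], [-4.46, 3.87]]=a@[[0.59, -0.51], [0.05, -0.05], [-0.62, 0.54]]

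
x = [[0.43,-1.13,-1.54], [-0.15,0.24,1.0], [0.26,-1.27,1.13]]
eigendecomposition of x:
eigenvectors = [[(0.96+0j), -0.76+0.00j, -0.76-0.00j],  [0.27+0.00j, (0.36+0.12j), (0.36-0.12j)],  [0.08+0.00j, -0.03+0.53j, (-0.03-0.53j)]]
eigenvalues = [(-0.01+0j), (0.9+1.25j), (0.9-1.25j)]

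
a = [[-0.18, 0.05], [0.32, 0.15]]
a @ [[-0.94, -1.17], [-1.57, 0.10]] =[[0.09, 0.22],[-0.54, -0.36]]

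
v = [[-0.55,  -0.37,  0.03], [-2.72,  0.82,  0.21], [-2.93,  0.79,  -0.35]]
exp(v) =[[1.11,-0.53,-0.02], [-4.37,3.28,0.29], [-3.61,1.87,0.8]]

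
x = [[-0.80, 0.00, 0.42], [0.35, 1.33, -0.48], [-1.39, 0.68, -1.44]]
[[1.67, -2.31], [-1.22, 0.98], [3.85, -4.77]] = x @ [[-2.4,3.08], [-0.5,0.06], [-0.59,0.37]]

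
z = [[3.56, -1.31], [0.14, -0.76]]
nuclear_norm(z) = 4.48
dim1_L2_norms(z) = [3.79, 0.77]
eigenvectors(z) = [[1.0, 0.29],[0.03, 0.96]]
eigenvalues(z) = [3.52, -0.72]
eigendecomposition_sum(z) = [[3.55, -1.09], [0.12, -0.04]] + [[0.01,-0.22], [0.02,-0.72]]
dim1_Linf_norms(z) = [3.56, 0.76]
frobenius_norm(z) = 3.87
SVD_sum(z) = [[3.53, -1.38], [0.38, -0.15]] + [[0.03, 0.07], [-0.24, -0.61]]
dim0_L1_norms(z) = [3.7, 2.07]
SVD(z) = [[-0.99, -0.11], [-0.11, 0.99]] @ diag([3.8144035191909005, 0.6612305141053879]) @ [[-0.93,  0.36], [-0.36,  -0.93]]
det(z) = -2.52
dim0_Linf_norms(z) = [3.56, 1.31]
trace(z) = 2.80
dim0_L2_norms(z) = [3.56, 1.51]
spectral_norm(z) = 3.81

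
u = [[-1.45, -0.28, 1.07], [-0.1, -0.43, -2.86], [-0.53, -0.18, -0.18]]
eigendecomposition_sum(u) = [[0.00,0.0,-0.01], [-0.02,-0.01,0.05], [0.00,0.0,-0.01]] + [[-0.85, -0.22, 0.26], [-2.82, -0.72, 0.84], [-0.84, -0.21, 0.25]] + [[-0.60, -0.07, 0.83], [2.73, 0.3, -3.75], [0.31, 0.03, -0.43]]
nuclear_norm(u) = 4.66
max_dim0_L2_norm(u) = 3.06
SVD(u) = [[-0.4, -0.86, -0.33], [0.91, -0.36, -0.18], [0.04, -0.37, 0.93]] @ diag([3.102974494039779, 1.5548457183663198, 0.0020202515946677363]) @ [[0.15, -0.09, -0.98], [0.95, 0.3, 0.12], [-0.28, 0.95, -0.13]]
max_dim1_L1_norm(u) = 3.39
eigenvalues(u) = [-0.01, -1.32, -0.73]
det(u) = -0.01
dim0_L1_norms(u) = [2.08, 0.89, 4.11]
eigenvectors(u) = [[0.28, -0.28, -0.21],[-0.95, -0.92, 0.97],[0.13, -0.28, 0.11]]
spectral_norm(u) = 3.10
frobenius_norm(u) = 3.47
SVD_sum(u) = [[-0.19,0.12,1.23],[0.43,-0.26,-2.79],[0.02,-0.01,-0.11]] + [[-1.26, -0.39, -0.16], [-0.53, -0.17, -0.07], [-0.55, -0.17, -0.07]] + [[0.00, -0.0, 0.0], [0.00, -0.0, 0.0], [-0.00, 0.00, -0.00]]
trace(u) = -2.06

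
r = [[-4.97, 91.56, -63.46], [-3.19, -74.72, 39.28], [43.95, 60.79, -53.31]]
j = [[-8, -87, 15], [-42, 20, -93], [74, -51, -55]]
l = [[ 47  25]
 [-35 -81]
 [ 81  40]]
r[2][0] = 43.95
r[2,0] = 43.95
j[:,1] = [-87, 20, -51]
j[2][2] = -55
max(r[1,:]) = 39.28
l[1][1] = -81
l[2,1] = 40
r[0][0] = -4.97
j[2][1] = -51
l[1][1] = -81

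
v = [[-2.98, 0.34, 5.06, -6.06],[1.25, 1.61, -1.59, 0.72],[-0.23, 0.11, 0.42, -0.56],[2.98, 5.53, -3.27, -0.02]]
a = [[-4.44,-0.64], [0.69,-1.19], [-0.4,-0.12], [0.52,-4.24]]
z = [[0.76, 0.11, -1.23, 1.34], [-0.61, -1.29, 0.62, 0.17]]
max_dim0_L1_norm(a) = 6.19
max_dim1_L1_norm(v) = 14.44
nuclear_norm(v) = 15.67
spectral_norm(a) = 4.54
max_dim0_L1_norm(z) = 1.85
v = a @ z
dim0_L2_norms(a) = [4.54, 4.45]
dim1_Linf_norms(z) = [1.34, 1.29]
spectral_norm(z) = 2.13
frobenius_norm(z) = 2.52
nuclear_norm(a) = 8.99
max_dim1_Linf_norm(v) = 6.06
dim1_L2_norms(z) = [1.97, 1.57]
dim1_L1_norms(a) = [5.08, 1.88, 0.52, 4.76]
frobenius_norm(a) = 6.36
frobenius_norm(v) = 11.37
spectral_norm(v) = 9.64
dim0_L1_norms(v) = [7.44, 7.59, 10.34, 7.36]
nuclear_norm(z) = 3.48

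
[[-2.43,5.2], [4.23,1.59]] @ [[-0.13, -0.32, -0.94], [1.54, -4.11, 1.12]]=[[8.32, -20.59, 8.11], [1.9, -7.89, -2.20]]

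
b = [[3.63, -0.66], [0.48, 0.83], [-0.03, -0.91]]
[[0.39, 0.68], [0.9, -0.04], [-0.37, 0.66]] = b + [[-3.24, 1.34], [0.42, -0.87], [-0.34, 1.57]]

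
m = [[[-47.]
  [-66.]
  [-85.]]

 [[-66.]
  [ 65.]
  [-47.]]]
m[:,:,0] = [[-47.0, -66.0, -85.0], [-66.0, 65.0, -47.0]]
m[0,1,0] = -66.0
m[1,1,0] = 65.0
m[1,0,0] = -66.0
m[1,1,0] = 65.0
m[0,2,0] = -85.0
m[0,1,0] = -66.0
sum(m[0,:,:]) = -198.0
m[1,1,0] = 65.0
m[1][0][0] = -66.0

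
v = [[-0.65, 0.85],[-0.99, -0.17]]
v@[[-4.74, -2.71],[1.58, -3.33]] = [[4.42, -1.07], [4.42, 3.25]]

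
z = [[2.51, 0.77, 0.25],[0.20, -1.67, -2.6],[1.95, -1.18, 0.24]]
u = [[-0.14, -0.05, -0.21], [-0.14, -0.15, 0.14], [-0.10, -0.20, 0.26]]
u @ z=[[-0.77,  0.22,  0.04], [-0.11,  -0.02,  0.39], [0.22,  -0.05,  0.56]]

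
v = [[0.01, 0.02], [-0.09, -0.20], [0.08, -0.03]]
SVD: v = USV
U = [[0.10, 0.01], [-0.99, 0.03], [0.03, 1.00]]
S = [0.22, 0.09]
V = [[0.42,0.91], [0.91,-0.42]]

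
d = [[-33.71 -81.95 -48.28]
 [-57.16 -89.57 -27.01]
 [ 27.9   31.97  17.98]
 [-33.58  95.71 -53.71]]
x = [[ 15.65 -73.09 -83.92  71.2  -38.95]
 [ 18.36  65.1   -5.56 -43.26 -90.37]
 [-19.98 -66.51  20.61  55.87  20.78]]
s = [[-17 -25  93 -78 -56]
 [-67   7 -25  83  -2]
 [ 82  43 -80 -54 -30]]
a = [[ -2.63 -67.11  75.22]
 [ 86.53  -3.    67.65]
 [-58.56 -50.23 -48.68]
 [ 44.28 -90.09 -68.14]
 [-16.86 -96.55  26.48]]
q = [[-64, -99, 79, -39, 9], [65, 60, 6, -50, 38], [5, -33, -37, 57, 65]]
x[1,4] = -90.37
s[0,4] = -56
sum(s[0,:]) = -83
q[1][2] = 6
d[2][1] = 31.97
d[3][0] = -33.58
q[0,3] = -39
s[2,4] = -30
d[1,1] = -89.57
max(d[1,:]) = -27.01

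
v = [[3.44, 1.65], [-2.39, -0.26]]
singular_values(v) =[4.46, 0.68]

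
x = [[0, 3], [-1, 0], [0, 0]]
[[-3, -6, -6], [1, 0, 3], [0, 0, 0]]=x @ [[-1, 0, -3], [-1, -2, -2]]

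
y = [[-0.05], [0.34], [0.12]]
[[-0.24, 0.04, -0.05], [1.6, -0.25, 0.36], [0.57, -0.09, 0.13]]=y @ [[4.72, -0.73, 1.06]]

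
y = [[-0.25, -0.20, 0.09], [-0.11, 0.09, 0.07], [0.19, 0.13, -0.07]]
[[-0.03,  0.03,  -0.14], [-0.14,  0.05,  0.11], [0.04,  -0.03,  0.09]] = y@[[1.07, -0.45, 0.19],[-0.84, 0.27, 0.84],[0.73, -0.36, 0.79]]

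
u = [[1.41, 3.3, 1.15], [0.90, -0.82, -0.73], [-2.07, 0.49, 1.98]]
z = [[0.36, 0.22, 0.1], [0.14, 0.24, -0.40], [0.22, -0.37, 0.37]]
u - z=[[1.05, 3.08, 1.05], [0.76, -1.06, -0.33], [-2.29, 0.86, 1.61]]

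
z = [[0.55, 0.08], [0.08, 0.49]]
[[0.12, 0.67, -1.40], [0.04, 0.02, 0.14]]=z @ [[0.21, 1.25, -2.65], [0.05, -0.16, 0.72]]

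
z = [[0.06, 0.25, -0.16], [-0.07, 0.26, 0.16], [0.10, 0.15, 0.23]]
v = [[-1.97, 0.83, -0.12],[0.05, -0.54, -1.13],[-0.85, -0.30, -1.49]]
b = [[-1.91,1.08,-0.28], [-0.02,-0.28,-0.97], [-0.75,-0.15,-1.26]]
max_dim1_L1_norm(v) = 2.92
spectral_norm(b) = 2.39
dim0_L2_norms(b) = [2.05, 1.13, 1.61]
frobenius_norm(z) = 0.52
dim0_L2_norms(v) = [2.15, 1.03, 1.87]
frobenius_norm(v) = 3.03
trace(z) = 0.55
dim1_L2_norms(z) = [0.3, 0.31, 0.29]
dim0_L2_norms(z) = [0.14, 0.39, 0.32]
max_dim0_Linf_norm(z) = 0.26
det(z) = 0.02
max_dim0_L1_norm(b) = 2.68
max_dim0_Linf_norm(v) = 1.97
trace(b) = -3.45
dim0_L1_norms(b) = [2.68, 1.51, 2.51]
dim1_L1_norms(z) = [0.47, 0.49, 0.48]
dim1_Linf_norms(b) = [1.91, 0.97, 1.26]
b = v + z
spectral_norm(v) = 2.39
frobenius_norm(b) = 2.84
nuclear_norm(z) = 0.84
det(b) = 0.42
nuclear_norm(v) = 4.26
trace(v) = -4.00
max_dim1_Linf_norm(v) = 1.97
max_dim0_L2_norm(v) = 2.15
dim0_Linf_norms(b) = [1.91, 1.08, 1.26]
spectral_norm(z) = 0.42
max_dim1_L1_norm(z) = 0.49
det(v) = -0.00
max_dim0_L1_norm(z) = 0.66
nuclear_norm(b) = 4.04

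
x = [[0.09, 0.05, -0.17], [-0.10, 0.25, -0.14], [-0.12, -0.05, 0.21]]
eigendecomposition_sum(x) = [[0.00, -0.00, 0.00],[0.0, -0.0, 0.0],[0.0, -0.00, 0.0]] + [[0.05,-0.07,0.0], [-0.13,0.16,-0.00], [-0.08,0.09,-0.00]] + [[0.04, 0.12, -0.17],  [0.03, 0.09, -0.14],  [-0.04, -0.14, 0.21]]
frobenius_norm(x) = 0.44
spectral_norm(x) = 0.37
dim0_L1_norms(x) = [0.31, 0.35, 0.52]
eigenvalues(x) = [0.0, 0.21, 0.34]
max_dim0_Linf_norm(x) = 0.25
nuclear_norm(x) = 0.61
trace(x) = 0.55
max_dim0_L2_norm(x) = 0.3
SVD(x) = [[-0.47, 0.39, 0.79], [-0.67, -0.74, -0.03], [0.57, -0.54, 0.62]] @ diag([0.37000148027373003, 0.23600581336934517, 0.0004008130765817345]) @ [[-0.12, -0.59, 0.8], [0.74, -0.59, -0.33], [0.66, 0.55, 0.51]]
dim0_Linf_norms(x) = [0.12, 0.25, 0.21]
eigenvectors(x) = [[0.66, 0.34, -0.56], [0.55, -0.81, -0.45], [0.51, -0.48, 0.69]]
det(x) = 0.00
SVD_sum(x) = [[0.02, 0.10, -0.14], [0.03, 0.15, -0.20], [-0.03, -0.13, 0.17]] + [[0.07, -0.05, -0.03], [-0.13, 0.10, 0.06], [-0.09, 0.08, 0.04]] + [[0.0, 0.0, 0.0], [-0.0, -0.00, -0.0], [0.00, 0.00, 0.0]]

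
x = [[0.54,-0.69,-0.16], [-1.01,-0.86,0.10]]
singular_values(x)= [1.33, 0.89]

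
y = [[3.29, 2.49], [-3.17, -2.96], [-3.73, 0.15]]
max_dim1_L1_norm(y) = 6.13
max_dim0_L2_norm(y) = 5.9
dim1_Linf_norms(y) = [3.29, 3.17, 3.73]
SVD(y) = [[-0.61,0.23],  [0.63,-0.43],  [0.47,0.87]] @ diag([6.676204186524285, 2.279999486805997]) @ [[-0.87, -0.50], [-0.5, 0.87]]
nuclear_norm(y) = 8.96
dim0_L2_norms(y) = [5.9, 3.87]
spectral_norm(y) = 6.68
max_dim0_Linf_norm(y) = 3.73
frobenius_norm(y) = 7.05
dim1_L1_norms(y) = [5.78, 6.13, 3.88]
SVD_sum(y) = [[3.55, 2.04],  [-3.66, -2.11],  [-2.74, -1.57]] + [[-0.26,  0.45],  [0.49,  -0.85],  [-0.99,  1.72]]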